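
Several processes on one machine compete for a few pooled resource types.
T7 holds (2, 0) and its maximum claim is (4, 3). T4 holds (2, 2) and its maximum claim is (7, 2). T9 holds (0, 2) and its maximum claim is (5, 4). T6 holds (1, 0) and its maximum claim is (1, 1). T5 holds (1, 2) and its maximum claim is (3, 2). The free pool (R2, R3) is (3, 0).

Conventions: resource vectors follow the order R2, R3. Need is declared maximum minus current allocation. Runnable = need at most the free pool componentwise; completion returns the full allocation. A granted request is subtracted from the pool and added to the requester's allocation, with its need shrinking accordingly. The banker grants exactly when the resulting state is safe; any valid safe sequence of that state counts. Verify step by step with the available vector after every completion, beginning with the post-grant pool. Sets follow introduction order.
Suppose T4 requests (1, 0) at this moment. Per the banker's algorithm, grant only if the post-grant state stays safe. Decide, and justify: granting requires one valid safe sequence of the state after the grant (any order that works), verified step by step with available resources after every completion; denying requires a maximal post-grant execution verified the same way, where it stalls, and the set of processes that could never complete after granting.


GRANT: granting preserves safety; a valid post-grant sequence is T5, T6, T4, T7, T9.
Key observation: the grant leaves (2, 0) free — enough for T5, whose release restarts the cascade.
Check on the post-grant state, step by step:
  pool = (2, 0)
  T5: need (2, 0) fits (2, 0); releases (1, 2), pool now (3, 2)
  T6: need (0, 1) fits (3, 2); releases (1, 0), pool now (4, 2)
  T4: need (4, 0) fits (4, 2); releases (3, 2), pool now (7, 4)
  T7: need (2, 3) fits (7, 4); releases (2, 0), pool now (9, 4)
  T9: need (5, 2) fits (9, 4); releases (0, 2), pool now (9, 6)


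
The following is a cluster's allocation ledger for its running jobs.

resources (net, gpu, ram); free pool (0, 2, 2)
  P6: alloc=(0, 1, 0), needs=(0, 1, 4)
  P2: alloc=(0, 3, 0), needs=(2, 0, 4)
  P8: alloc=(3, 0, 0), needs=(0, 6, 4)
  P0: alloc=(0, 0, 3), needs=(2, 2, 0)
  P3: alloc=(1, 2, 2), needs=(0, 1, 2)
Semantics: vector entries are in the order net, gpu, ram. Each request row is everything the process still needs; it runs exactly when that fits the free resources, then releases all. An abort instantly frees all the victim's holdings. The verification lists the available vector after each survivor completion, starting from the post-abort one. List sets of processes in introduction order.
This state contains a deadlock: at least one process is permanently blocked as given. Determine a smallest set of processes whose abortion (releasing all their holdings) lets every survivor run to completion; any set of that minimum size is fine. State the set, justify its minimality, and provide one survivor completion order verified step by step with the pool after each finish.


Minimum abort set: P2.
Key observation: P8 had no path to completion before; after the abort of P2 ((0, 3, 0) returned), step 2 is where it fits.
Why nothing smaller works: aborting no one leaves the state deadlocked as given.
Survivors finish in the order: P3, P8, P6, P0. Step-by-step check (pool after the aborts first):
  pool = (0, 5, 2)
  run P3 (needs (0, 1, 2), free (0, 5, 2)); after release of (1, 2, 2) the pool is (1, 7, 4)
  run P8 (needs (0, 6, 4), free (1, 7, 4)); after release of (3, 0, 0) the pool is (4, 7, 4)
  run P6 (needs (0, 1, 4), free (4, 7, 4)); after release of (0, 1, 0) the pool is (4, 8, 4)
  run P0 (needs (2, 2, 0), free (4, 8, 4)); after release of (0, 0, 3) the pool is (4, 8, 7)


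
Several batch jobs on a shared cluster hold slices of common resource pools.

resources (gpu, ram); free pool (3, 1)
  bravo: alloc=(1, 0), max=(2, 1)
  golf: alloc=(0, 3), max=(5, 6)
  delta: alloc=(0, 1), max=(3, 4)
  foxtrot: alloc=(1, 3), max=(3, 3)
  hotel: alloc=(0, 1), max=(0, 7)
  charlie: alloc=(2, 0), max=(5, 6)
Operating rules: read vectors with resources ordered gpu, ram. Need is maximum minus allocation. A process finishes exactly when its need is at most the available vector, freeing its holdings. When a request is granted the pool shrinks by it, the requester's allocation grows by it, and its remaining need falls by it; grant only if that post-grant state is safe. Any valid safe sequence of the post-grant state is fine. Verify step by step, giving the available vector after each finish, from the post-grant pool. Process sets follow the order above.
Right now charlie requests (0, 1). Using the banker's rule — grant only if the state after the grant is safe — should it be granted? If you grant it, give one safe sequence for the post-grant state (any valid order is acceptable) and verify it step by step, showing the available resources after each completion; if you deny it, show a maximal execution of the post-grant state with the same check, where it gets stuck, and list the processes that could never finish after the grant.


GRANT — the state after the grant stays safe, e.g. via foxtrot, bravo, golf, delta, charlie, hotel.
Key observation: post-grant, (3, 0) remains, and an order beginning with foxtrot completes everyone.
Check on the post-grant state, step by step:
  pool = (3, 0)
  run foxtrot (needs (2, 0), free (3, 0)); after release of (1, 3) the pool is (4, 3)
  run bravo (needs (1, 1), free (4, 3)); after release of (1, 0) the pool is (5, 3)
  run golf (needs (5, 3), free (5, 3)); after release of (0, 3) the pool is (5, 6)
  run delta (needs (3, 3), free (5, 6)); after release of (0, 1) the pool is (5, 7)
  run charlie (needs (3, 5), free (5, 7)); after release of (2, 1) the pool is (7, 8)
  run hotel (needs (0, 6), free (7, 8)); after release of (0, 1) the pool is (7, 9)


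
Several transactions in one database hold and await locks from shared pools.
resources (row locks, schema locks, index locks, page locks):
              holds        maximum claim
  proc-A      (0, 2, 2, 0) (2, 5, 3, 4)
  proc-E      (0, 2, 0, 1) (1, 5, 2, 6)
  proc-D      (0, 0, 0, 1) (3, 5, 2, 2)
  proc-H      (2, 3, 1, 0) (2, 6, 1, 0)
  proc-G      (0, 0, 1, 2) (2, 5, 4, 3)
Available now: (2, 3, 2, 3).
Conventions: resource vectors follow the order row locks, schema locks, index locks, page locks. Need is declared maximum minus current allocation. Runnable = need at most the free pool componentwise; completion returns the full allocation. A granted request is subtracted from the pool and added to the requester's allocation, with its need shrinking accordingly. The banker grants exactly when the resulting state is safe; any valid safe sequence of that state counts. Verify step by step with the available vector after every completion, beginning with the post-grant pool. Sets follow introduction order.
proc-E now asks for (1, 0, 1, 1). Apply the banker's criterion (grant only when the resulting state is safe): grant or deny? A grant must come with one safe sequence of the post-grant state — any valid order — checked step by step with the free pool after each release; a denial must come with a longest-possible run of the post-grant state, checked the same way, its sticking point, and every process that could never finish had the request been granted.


DENY. Granting would leave the state unsafe.
Key observation: after proc-H, proc-D the pool peaks at (3, 6, 2, 3), and each blocked process is short somewhere: proc-A on page locks; proc-E on page locks; proc-G on index locks.
On the post-grant state, proc-H, proc-D is a maximal run — nothing extends it. Verifying each step:
  pool = (1, 3, 1, 2)
  proc-H: need (0, 3, 0, 0) fits (1, 3, 1, 2); releases (2, 3, 1, 0), pool now (3, 6, 2, 2)
  proc-D: need (3, 5, 2, 1) fits (3, 6, 2, 2); releases (0, 0, 0, 1), pool now (3, 6, 2, 3)
  proc-A cannot run: need (2, 3, 1, 4) vs free (3, 6, 2, 3) (insufficient page locks)
  proc-E cannot run: need (0, 3, 1, 4) vs free (3, 6, 2, 3) (insufficient page locks)
  proc-G cannot run: need (2, 5, 3, 1) vs free (3, 6, 2, 3) (insufficient index locks)
Processes that could never finish after the grant: proc-A, proc-E and proc-G.


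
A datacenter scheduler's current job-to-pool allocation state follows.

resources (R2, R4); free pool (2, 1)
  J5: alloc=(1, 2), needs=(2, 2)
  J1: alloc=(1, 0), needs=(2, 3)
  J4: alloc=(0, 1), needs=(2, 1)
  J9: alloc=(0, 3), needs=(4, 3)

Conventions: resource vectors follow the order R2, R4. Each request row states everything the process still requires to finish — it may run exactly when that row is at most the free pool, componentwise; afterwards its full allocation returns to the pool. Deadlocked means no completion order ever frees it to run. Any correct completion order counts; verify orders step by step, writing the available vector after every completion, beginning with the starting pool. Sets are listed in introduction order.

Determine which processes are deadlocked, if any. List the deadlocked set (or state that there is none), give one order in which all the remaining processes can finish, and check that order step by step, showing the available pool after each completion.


Nothing here is deadlocked.
Key observation: J4 leads a chain of completions in which each release enables another process.
A valid finishing order for the others: J4, J5, J1, J9. Verifying each step:
  pool = (2, 1)
  J4 needs (2, 1) <= (2, 1) -> finishes; pool += (0, 1) = (2, 2)
  J5 needs (2, 2) <= (2, 2) -> finishes; pool += (1, 2) = (3, 4)
  J1 needs (2, 3) <= (3, 4) -> finishes; pool += (1, 0) = (4, 4)
  J9 needs (4, 3) <= (4, 4) -> finishes; pool += (0, 3) = (4, 7)


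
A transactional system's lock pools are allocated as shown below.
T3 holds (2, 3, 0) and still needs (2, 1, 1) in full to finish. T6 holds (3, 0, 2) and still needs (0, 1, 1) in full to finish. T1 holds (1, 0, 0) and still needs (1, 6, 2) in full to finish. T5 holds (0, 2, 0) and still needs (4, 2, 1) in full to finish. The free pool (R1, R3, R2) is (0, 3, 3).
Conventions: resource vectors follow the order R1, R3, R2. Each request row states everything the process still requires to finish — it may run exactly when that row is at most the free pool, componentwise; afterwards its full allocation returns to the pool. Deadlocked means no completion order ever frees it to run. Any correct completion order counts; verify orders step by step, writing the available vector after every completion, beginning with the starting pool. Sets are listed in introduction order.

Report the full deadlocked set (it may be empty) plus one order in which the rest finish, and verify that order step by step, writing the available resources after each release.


No process is deadlocked.
Key observation: no deadlock: T6 fits now, and the freed resources carry the rest through.
One completion order for the rest: T6, T3, T5, T1. Step-by-step check:
  pool = (0, 3, 3)
  T6: need (0, 1, 1) fits (0, 3, 3); releases (3, 0, 2), pool now (3, 3, 5)
  T3: need (2, 1, 1) fits (3, 3, 5); releases (2, 3, 0), pool now (5, 6, 5)
  T5: need (4, 2, 1) fits (5, 6, 5); releases (0, 2, 0), pool now (5, 8, 5)
  T1: need (1, 6, 2) fits (5, 8, 5); releases (1, 0, 0), pool now (6, 8, 5)


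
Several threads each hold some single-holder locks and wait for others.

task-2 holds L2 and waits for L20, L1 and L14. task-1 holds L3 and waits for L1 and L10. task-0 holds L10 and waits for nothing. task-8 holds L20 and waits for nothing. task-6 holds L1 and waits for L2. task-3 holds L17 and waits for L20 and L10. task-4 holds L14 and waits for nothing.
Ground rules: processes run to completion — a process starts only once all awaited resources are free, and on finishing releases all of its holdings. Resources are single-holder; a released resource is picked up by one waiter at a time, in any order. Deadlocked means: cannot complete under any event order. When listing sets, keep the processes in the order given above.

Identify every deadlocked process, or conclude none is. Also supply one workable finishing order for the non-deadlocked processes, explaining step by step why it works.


The deadlocked set is task-2, task-1 and task-6.
Key observation: task-2 -> task-6 -> task-2 is a circular wait — nothing in it can go first; task-1 waits into the deadlock from upstream.
One completion order for the rest: task-4, task-8, task-0, task-3.
Step-by-step check:
  task-4: no waits; runs immediately, freeing L14
  task-8: no waits; runs immediately, freeing L20
  task-0: no waits; runs immediately, freeing L10
  task-3 waits on L20 and L10 — all released -> runs and releases L17


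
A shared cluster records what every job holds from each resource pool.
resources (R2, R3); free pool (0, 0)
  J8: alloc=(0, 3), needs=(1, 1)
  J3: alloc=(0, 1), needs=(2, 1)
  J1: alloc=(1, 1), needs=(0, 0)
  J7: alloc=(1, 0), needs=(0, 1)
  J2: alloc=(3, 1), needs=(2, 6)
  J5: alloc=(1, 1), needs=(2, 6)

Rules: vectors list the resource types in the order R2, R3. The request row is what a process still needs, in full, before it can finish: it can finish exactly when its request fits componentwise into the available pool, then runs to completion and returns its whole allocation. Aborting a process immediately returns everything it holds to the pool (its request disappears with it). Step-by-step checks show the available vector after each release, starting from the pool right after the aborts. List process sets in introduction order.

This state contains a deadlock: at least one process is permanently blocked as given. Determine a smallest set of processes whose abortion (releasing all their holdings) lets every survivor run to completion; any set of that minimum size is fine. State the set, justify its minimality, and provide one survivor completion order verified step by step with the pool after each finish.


Minimum abort set: J2.
Key observation: aborting J2 returns (3, 1), and J5 — hopeless before — runs at step 4 with the returned capacity in the pool.
No smaller set exists: with zero aborts the deadlock remains.
The survivors complete as J1, J8, J3, J5, J7. Verifying each step (starting from the post-abort pool):
  pool = (3, 1)
  J1 needs (0, 0) <= (3, 1) -> finishes; pool += (1, 1) = (4, 2)
  J8 needs (1, 1) <= (4, 2) -> finishes; pool += (0, 3) = (4, 5)
  J3 needs (2, 1) <= (4, 5) -> finishes; pool += (0, 1) = (4, 6)
  J5 needs (2, 6) <= (4, 6) -> finishes; pool += (1, 1) = (5, 7)
  J7 needs (0, 1) <= (5, 7) -> finishes; pool += (1, 0) = (6, 7)


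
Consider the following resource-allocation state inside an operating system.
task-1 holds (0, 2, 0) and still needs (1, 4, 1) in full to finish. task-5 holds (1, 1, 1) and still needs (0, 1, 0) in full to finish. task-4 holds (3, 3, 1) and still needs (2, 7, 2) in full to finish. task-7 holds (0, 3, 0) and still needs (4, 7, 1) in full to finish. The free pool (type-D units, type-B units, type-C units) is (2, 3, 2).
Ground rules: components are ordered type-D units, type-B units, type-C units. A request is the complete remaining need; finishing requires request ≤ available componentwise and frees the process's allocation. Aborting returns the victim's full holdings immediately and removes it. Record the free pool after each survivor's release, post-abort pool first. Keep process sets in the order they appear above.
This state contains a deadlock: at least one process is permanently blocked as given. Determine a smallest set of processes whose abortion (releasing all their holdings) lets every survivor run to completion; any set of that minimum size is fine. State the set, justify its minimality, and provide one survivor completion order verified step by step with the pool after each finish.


The answer: abort task-4.
Key observation: before aborting task-4, task-7 was permanently blocked — no order could ever run it; afterwards it completes at step 2.
No smaller set exists: with zero aborts the deadlock remains.
The survivors complete as task-5, task-7, task-1. Walking it through (starting from the post-abort pool):
  pool = (5, 6, 3)
  task-5 needs (0, 1, 0) <= (5, 6, 3) -> finishes; pool += (1, 1, 1) = (6, 7, 4)
  task-7 needs (4, 7, 1) <= (6, 7, 4) -> finishes; pool += (0, 3, 0) = (6, 10, 4)
  task-1 needs (1, 4, 1) <= (6, 10, 4) -> finishes; pool += (0, 2, 0) = (6, 12, 4)


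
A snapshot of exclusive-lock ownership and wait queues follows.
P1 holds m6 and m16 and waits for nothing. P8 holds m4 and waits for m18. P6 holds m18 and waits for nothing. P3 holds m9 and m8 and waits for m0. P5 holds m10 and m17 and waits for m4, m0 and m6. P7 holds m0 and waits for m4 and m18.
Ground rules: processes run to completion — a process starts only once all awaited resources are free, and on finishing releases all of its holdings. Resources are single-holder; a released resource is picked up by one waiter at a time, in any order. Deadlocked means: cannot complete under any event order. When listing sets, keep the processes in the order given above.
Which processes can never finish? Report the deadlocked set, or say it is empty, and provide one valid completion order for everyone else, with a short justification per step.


The deadlocked set is empty.
Key observation: the wait relation is loop-free; peeling off processes with no waits unwinds the whole state.
A valid finishing order for the others: P1, P6, P8, P7, P5, P3.
Walking it through:
  P1 waits on nothing -> runs at once and releases m6 and m16
  P6 waits on nothing -> runs at once and releases m18
  P8: everything it awaited (m18) is free; runs, freeing m4
  P7: everything it awaited (m4 and m18) is free; runs, freeing m0
  P5: everything it awaited (m4, m0 and m6) is free; runs, freeing m10 and m17
  P3: everything it awaited (m0) is free; runs, freeing m9 and m8


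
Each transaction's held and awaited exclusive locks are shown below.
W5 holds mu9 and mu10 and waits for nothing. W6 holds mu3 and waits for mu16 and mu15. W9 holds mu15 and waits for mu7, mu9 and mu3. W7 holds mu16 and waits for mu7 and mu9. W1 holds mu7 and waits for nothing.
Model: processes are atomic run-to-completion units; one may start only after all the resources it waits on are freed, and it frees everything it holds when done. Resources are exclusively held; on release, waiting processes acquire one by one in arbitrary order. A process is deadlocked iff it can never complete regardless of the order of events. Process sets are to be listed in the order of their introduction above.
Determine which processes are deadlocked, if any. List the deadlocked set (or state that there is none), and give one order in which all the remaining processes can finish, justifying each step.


Deadlocked: W6 and W9.
Key observation: nobody on the ring W6 -> W9 -> W6 can start until another member finishes, which never happens; no other process is dragged down with it.
A valid finishing order for the others: W5, W1, W7.
Check, step by step:
  W5: no waits; runs immediately, freeing mu9 and mu10
  W1: no waits; runs immediately, freeing mu7
  run W7 (all its waits — mu7 and mu9 — are resolved); releases mu16


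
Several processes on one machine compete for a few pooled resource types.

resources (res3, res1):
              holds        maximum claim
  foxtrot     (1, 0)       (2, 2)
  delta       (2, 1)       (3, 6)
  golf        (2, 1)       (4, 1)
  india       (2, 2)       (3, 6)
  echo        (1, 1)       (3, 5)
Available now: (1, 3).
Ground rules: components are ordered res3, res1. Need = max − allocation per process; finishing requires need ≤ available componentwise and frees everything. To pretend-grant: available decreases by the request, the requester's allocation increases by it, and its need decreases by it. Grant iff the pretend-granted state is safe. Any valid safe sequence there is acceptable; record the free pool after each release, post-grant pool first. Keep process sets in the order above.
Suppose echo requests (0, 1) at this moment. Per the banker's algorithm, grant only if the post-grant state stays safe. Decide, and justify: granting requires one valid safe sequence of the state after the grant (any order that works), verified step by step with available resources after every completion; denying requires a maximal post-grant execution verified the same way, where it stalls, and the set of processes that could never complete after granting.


GRANT — the state after the grant stays safe, e.g. via foxtrot, golf, echo, india, delta.
Key observation: (1, 2) free after granting still covers foxtrot first, and each release covers the next.
Step-by-step check of the post-grant state:
  pool = (1, 2)
  foxtrot: need (1, 2) fits (1, 2); releases (1, 0), pool now (2, 2)
  golf: need (2, 0) fits (2, 2); releases (2, 1), pool now (4, 3)
  echo: need (2, 3) fits (4, 3); releases (1, 2), pool now (5, 5)
  india: need (1, 4) fits (5, 5); releases (2, 2), pool now (7, 7)
  delta: need (1, 5) fits (7, 7); releases (2, 1), pool now (9, 8)


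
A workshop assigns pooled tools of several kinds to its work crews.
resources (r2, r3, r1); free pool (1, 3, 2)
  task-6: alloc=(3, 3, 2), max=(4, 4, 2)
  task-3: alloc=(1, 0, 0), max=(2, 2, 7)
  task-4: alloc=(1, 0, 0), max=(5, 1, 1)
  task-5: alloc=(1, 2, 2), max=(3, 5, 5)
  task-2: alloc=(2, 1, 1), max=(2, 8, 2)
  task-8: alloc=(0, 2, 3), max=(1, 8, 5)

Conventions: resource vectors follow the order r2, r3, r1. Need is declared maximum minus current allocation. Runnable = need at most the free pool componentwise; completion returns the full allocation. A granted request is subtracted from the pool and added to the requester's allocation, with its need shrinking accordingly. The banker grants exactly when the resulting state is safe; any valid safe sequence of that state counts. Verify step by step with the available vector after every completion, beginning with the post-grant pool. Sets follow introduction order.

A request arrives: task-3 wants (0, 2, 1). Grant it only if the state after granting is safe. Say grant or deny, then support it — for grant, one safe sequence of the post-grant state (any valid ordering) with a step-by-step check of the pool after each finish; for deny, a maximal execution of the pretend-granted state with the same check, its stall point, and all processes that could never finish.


GRANT. The post-grant state is safe; one safe sequence: task-6, task-5, task-8, task-4, task-3, task-2.
Key observation: with (1, 1, 1) left after the transfer, task-6 can run at once — the state stays safe.
Step-by-step check of the post-grant state:
  pool = (1, 1, 1)
  run task-6 (needs (1, 1, 0), free (1, 1, 1)); after release of (3, 3, 2) the pool is (4, 4, 3)
  run task-5 (needs (2, 3, 3), free (4, 4, 3)); after release of (1, 2, 2) the pool is (5, 6, 5)
  run task-8 (needs (1, 6, 2), free (5, 6, 5)); after release of (0, 2, 3) the pool is (5, 8, 8)
  run task-4 (needs (4, 1, 1), free (5, 8, 8)); after release of (1, 0, 0) the pool is (6, 8, 8)
  run task-3 (needs (1, 0, 6), free (6, 8, 8)); after release of (1, 2, 1) the pool is (7, 10, 9)
  run task-2 (needs (0, 7, 1), free (7, 10, 9)); after release of (2, 1, 1) the pool is (9, 11, 10)


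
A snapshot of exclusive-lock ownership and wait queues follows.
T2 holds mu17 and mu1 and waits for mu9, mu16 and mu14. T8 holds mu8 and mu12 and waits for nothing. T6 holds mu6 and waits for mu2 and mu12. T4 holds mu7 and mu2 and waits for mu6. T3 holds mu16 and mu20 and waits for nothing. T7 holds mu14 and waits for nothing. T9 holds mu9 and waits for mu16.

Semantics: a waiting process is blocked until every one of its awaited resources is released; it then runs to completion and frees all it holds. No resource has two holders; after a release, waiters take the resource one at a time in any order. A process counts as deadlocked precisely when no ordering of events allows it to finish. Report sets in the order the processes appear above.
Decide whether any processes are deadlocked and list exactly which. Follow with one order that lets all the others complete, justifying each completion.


Deadlocked: T6 and T4.
Key observation: along T6 -> T4 -> T6, each member waits on what the next one holds — a deadlock; no other process is dragged down with it.
A valid finishing order for the others: T3, T9, T8, T7, T2.
Step-by-step check:
  T3 waits on nothing -> runs at once and releases mu16 and mu20
  run T9 (all its waits — mu16 — are resolved); releases mu9
  T8 waits on nothing -> runs at once and releases mu8 and mu12
  T7 waits on nothing -> runs at once and releases mu14
  run T2 (all its waits — mu9, mu16 and mu14 — are resolved); releases mu17 and mu1


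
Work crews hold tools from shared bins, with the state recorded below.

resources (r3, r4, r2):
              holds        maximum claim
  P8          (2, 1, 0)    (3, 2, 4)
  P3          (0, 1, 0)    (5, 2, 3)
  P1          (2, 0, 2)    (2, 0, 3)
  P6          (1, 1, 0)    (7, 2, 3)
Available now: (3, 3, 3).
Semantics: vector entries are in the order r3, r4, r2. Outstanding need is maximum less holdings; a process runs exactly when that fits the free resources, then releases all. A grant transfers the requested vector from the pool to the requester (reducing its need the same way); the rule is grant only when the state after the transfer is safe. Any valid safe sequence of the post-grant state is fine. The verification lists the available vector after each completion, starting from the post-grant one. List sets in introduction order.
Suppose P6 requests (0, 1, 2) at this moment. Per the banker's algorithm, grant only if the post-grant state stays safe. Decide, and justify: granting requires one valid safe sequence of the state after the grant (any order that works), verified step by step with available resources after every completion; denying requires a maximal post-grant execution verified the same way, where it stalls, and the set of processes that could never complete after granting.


DENY. Granting would leave the state unsafe.
Key observation: after P1, P3 the pool peaks at (5, 3, 3), and each blocked process is short somewhere: P8 on r2; P6 on r3.
After a pretend grant, a maximal execution: P1, P3 — then nothing else fits. Step-by-step check:
  pool = (3, 2, 1)
  run P1 (needs (0, 0, 1), free (3, 2, 1)); after release of (2, 0, 2) the pool is (5, 2, 3)
  run P3 (needs (5, 1, 3), free (5, 2, 3)); after release of (0, 1, 0) the pool is (5, 3, 3)
  P8 cannot run: need (1, 1, 4) vs free (5, 3, 3) (insufficient r2)
  P6 cannot run: need (6, 0, 1) vs free (5, 3, 3) (insufficient r3)
Post-grant, the permanently blocked set is P8 and P6.


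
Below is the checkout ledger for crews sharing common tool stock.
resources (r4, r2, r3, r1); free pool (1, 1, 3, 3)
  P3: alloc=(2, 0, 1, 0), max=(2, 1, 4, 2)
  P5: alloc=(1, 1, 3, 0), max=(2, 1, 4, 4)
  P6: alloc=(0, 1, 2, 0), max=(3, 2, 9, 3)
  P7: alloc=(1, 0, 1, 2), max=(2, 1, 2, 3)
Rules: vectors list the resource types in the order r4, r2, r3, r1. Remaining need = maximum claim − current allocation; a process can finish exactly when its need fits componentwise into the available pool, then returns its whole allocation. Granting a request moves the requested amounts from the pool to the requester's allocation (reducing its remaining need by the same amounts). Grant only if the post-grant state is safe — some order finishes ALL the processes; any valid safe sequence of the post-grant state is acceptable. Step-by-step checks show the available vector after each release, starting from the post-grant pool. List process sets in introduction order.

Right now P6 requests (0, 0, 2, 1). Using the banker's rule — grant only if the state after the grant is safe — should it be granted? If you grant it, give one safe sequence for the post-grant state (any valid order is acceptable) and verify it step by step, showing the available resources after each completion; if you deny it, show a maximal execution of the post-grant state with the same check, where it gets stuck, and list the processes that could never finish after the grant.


GRANT. The post-grant state is safe; one safe sequence: P7, P5, P6, P3.
Key observation: the grant leaves (1, 1, 1, 2) free — enough for P7, whose release restarts the cascade.
Verifying the post-grant state step by step:
  pool = (1, 1, 1, 2)
  P7: need (1, 1, 1, 1) fits (1, 1, 1, 2); releases (1, 0, 1, 2), pool now (2, 1, 2, 4)
  P5: need (1, 0, 1, 4) fits (2, 1, 2, 4); releases (1, 1, 3, 0), pool now (3, 2, 5, 4)
  P6: need (3, 1, 5, 2) fits (3, 2, 5, 4); releases (0, 1, 4, 1), pool now (3, 3, 9, 5)
  P3: need (0, 1, 3, 2) fits (3, 3, 9, 5); releases (2, 0, 1, 0), pool now (5, 3, 10, 5)


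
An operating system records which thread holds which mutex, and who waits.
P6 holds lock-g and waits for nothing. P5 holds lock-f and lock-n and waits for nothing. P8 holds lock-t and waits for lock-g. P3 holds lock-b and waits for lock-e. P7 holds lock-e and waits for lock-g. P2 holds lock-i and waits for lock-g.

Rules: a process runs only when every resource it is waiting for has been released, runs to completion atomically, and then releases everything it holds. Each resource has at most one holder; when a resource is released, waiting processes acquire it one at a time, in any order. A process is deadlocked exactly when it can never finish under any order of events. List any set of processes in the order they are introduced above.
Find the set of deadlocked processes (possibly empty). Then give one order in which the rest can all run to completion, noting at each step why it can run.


No process is deadlocked.
Key observation: the wait relation is loop-free; peeling off processes with no waits unwinds the whole state.
One completion order for the rest: P5, P6, P7, P2, P3, P8.
Step-by-step check:
  P5: no waits; runs immediately, freeing lock-f and lock-n
  P6: no waits; runs immediately, freeing lock-g
  run P7 (all its waits — lock-g — are resolved); releases lock-e
  run P2 (all its waits — lock-g — are resolved); releases lock-i
  run P3 (all its waits — lock-e — are resolved); releases lock-b
  run P8 (all its waits — lock-g — are resolved); releases lock-t


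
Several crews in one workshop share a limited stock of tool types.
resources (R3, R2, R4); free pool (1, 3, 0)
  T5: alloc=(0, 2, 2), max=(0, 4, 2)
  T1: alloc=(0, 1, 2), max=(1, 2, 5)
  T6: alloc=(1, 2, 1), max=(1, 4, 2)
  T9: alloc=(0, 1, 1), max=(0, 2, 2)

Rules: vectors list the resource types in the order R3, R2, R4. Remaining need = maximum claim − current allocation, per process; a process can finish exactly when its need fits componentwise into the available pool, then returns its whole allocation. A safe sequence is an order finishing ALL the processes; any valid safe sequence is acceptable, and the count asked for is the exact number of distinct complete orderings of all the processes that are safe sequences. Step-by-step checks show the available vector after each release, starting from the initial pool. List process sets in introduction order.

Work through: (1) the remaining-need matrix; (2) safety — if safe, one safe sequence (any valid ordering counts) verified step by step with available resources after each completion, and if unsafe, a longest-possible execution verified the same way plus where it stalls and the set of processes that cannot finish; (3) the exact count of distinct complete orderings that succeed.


(1) Remaining need (order R3, R2, R4):
  T5: (0, 2, 0)
  T1: (1, 1, 3)
  T6: (0, 2, 1)
  T9: (0, 1, 1)
(2) The state is SAFE; one workable sequence: T5, T9, T6, T1.
Key observation: every step clears its requested resources with room to spare; the minimum clearance is 1, first at T5 — (0, 2, 0) vs (1, 3, 0) free.
Walking it through:
  pool = (1, 3, 0)
  run T5 (needs (0, 2, 0), free (1, 3, 0)); after release of (0, 2, 2) the pool is (1, 5, 2)
  run T9 (needs (0, 1, 1), free (1, 5, 2)); after release of (0, 1, 1) the pool is (1, 6, 3)
  run T6 (needs (0, 2, 1), free (1, 6, 3)); after release of (1, 2, 1) the pool is (2, 8, 4)
  run T1 (needs (1, 1, 3), free (2, 8, 4)); after release of (0, 1, 2) the pool is (2, 9, 6)
(3) Precisely 4 of the possible complete orderings are safe sequences.


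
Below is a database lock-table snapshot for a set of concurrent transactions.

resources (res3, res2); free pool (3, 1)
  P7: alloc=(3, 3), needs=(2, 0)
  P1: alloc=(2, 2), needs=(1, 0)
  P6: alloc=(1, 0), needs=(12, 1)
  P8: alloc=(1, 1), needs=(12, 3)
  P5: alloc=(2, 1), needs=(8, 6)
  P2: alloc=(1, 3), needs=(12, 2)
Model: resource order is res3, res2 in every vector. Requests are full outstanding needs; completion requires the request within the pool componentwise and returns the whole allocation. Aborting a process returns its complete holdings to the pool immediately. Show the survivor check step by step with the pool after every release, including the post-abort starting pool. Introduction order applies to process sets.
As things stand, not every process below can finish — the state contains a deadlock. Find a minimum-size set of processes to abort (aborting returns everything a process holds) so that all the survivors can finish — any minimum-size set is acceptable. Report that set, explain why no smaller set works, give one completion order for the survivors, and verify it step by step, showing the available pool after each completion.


The answer: abort P6 and P2.
Key observation: P8 could never have finished before the abort; with (2, 3) returned by P6 and P2, it fits at step 4.
Minimality, checking each single-abort alternative: P7 alone leaves P6 blocked (short on res3); P1 alone leaves P6 blocked (short on res3); P6 alone leaves P8 blocked (short on res3); P8 alone leaves P6 blocked (short on res3); P5 alone leaves P6 blocked (short on res3); P2 alone leaves P6 blocked (short on res3).
Survivors finish in the order: P7, P1, P5, P8. Verifying each step (pool after the aborts first):
  pool = (5, 4)
  P7: need (2, 0) fits (5, 4); releases (3, 3), pool now (8, 7)
  P1: need (1, 0) fits (8, 7); releases (2, 2), pool now (10, 9)
  P5: need (8, 6) fits (10, 9); releases (2, 1), pool now (12, 10)
  P8: need (12, 3) fits (12, 10); releases (1, 1), pool now (13, 11)


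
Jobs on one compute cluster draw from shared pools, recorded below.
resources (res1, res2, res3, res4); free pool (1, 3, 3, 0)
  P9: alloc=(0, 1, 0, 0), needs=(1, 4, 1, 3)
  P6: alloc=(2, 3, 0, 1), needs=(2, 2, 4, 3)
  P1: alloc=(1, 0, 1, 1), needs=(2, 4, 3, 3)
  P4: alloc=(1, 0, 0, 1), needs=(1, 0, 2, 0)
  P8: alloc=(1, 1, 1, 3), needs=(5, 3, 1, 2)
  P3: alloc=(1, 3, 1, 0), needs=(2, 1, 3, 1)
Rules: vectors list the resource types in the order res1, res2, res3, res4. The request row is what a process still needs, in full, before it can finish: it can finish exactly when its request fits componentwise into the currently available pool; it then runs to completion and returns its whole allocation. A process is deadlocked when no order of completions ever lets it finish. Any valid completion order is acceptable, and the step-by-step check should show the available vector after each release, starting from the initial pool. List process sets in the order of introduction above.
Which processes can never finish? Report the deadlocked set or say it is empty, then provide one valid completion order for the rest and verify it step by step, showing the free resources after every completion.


Deadlocked: P9, P6, P1 and P8.
Key observation: the pool after P4, P3 is (3, 6, 4, 1); every surviving request exceeds it in res4, so progress ends there.
The rest can finish in the order P4, P3. Verifying each step:
  pool = (1, 3, 3, 0)
  run P4 (needs (1, 0, 2, 0), free (1, 3, 3, 0)); after release of (1, 0, 0, 1) the pool is (2, 3, 3, 1)
  run P3 (needs (2, 1, 3, 1), free (2, 3, 3, 1)); after release of (1, 3, 1, 0) the pool is (3, 6, 4, 1)
The blocked processes can never fit:
  P9 cannot run: need (1, 4, 1, 3) vs free (3, 6, 4, 1) (insufficient res4)
  P6 cannot run: need (2, 2, 4, 3) vs free (3, 6, 4, 1) (insufficient res4)
  P1 cannot run: need (2, 4, 3, 3) vs free (3, 6, 4, 1) (insufficient res4)
  P8 cannot run: need (5, 3, 1, 2) vs free (3, 6, 4, 1) (insufficient res1 and res4)


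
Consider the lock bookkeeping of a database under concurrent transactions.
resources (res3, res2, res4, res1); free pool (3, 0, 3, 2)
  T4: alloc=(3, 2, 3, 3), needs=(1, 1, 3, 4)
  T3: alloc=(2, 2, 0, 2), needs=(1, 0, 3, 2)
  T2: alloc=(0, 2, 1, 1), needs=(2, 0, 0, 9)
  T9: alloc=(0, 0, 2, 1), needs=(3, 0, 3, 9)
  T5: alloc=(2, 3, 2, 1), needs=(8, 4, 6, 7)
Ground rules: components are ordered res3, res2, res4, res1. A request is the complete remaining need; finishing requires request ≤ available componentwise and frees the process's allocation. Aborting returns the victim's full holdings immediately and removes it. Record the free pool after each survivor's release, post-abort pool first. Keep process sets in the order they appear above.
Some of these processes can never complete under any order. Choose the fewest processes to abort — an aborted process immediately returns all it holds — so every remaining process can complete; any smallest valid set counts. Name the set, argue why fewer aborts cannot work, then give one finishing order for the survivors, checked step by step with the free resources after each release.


Abort T2.
Key observation: aborting T2 returns (0, 2, 1, 1), and T9 — hopeless before — runs at step 4 with the returned capacity in the pool.
Why nothing smaller works: aborting no one leaves the state deadlocked as given.
One survivor order: T3, T4, T5, T9. Step-by-step check (post-abort pool first):
  pool = (3, 2, 4, 3)
  T3 needs (1, 0, 3, 2) <= (3, 2, 4, 3) -> finishes; pool += (2, 2, 0, 2) = (5, 4, 4, 5)
  T4 needs (1, 1, 3, 4) <= (5, 4, 4, 5) -> finishes; pool += (3, 2, 3, 3) = (8, 6, 7, 8)
  T5 needs (8, 4, 6, 7) <= (8, 6, 7, 8) -> finishes; pool += (2, 3, 2, 1) = (10, 9, 9, 9)
  T9 needs (3, 0, 3, 9) <= (10, 9, 9, 9) -> finishes; pool += (0, 0, 2, 1) = (10, 9, 11, 10)


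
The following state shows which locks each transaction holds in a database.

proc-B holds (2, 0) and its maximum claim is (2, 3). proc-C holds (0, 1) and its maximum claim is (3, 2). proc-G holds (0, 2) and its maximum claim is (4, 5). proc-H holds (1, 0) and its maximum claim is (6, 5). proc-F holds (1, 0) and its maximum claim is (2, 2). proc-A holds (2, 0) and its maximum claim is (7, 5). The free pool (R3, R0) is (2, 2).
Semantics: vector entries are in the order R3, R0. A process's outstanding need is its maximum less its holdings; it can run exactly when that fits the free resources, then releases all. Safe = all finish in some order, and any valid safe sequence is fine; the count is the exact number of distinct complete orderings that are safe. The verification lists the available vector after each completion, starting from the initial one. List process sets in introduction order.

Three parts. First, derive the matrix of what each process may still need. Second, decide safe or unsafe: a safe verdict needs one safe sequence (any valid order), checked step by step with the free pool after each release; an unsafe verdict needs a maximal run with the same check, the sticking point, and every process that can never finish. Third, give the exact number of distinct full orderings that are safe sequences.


(1) Need matrix, components ordered R3, R0:
  proc-B: (0, 3)
  proc-C: (3, 1)
  proc-G: (4, 3)
  proc-H: (5, 5)
  proc-F: (1, 2)
  proc-A: (5, 5)
(2) SAFE — a valid safe sequence is proc-F, proc-C, proc-B, proc-G, proc-H, proc-A.
Key observation: proc-F is the earliest step where a requested resource binds exactly: need (1, 2), pool (2, 2) at its turn.
Step-by-step check:
  pool = (2, 2)
  proc-F needs (1, 2) <= (2, 2) -> finishes; pool += (1, 0) = (3, 2)
  proc-C needs (3, 1) <= (3, 2) -> finishes; pool += (0, 1) = (3, 3)
  proc-B needs (0, 3) <= (3, 3) -> finishes; pool += (2, 0) = (5, 3)
  proc-G needs (4, 3) <= (5, 3) -> finishes; pool += (0, 2) = (5, 5)
  proc-H needs (5, 5) <= (5, 5) -> finishes; pool += (1, 0) = (6, 5)
  proc-A needs (5, 5) <= (6, 5) -> finishes; pool += (2, 0) = (8, 5)
(3) The exact count: 2 of the possible complete orderings are safe sequences.


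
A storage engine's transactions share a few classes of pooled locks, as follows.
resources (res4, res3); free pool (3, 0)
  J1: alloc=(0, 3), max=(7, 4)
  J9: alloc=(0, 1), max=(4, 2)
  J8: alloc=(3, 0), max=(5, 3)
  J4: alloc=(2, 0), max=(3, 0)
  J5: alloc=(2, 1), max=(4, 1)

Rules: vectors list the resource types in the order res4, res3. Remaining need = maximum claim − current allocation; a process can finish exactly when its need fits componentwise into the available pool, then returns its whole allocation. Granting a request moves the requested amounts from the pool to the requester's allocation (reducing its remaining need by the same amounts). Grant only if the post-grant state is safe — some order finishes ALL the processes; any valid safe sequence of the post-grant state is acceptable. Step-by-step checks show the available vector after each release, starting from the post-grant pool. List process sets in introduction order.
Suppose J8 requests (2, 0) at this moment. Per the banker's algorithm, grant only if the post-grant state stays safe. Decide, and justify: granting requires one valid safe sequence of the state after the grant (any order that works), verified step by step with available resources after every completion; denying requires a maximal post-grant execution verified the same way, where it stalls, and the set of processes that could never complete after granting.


DENY: after the grant no complete ordering would exist.
Key observation: after J4, J5, J9 the pool peaks at (5, 2), and each blocked process is short somewhere: J1 on res4; J8 on res3.
Pretend the grant happened; the run J4, J5, J9 goes as far as possible. Check, step by step:
  pool = (1, 0)
  J4: need (1, 0) fits (1, 0); releases (2, 0), pool now (3, 0)
  J5: need (2, 0) fits (3, 0); releases (2, 1), pool now (5, 1)
  J9: need (4, 1) fits (5, 1); releases (0, 1), pool now (5, 2)
  J1 cannot run: need (7, 1) vs free (5, 2) (insufficient res4)
  J8 cannot run: need (0, 3) vs free (5, 2) (insufficient res3)
Had the request been granted, J1 and J8 could never finish.
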